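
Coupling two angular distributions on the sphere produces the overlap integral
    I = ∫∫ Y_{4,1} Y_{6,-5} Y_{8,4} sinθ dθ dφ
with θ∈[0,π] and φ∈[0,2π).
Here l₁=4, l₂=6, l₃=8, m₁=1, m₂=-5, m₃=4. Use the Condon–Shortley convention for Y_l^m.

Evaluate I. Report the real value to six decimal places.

-0.161070

Checks pass: Σm=0; 18 even; l₃=8∈[2,10].
(2·4+1)(2·6+1)(2·8+1) = 1989
Δ: 2! 6! 10! / 19! → 1/23279256
sum: t=0:+1/1658880 t=1:−1/518400 t=2:+1/1658880 = -1/1382400
3j²(4 6 8; 0 0 0) = Δ·Π!·Σ² = 504/46189  (sign -1)
sum: t=0:+1/26127360 t=1:−1/174182400 = 17/522547200
3j²(4 6 8; 1 -5 4) = Δ·Π!·Σ² = 935/62244  (sign +1)
combine: 4πI² = 1989·504/46189·935/62244 = 1530/4693
take √, sign -1: I = -0.16107031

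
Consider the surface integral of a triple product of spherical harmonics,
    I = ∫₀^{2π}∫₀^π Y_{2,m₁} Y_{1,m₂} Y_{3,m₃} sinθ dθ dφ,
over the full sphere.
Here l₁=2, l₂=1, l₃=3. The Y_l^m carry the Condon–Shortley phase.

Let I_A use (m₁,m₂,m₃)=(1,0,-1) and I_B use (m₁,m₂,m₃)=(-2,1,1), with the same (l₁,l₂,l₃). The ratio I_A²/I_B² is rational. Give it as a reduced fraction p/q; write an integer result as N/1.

8/1

l's match ⇒ only the (l;m) 3-j factors differ between A and B.
A: triangle coeff Δ(2,1,3) = 1/105; Σ_t [0,0]: t=0:+1/6 = 1/6; (3j)²=8/105 [(2 1 3; 1 0 -1)], sign=+1
B: triangle coeff Δ(2,1,3) = 1/105; Σ_t [0,0]: t=0:+1/48 = 1/48; (3j)²=1/105 [(2 1 3; -2 1 1)], sign=+1
I_A²/I_B² = (8/105)/(1/105) = 8/1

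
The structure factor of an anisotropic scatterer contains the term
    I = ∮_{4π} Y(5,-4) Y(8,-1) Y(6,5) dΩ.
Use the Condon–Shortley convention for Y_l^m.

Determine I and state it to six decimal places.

0.000000

Σlᵢ=19 odd — θ-integrand is odd under cosθ→−cosθ; I=0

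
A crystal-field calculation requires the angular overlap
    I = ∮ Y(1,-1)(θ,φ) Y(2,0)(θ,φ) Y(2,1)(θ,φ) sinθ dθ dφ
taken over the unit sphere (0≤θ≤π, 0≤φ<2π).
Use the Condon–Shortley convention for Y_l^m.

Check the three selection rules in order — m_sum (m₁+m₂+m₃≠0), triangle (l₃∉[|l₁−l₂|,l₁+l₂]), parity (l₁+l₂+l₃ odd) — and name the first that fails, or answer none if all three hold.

parity

m₁+m₂+m₃ = -1 + 0 + 1 = 0  ✓
triangle: |1−2|=1 ≤ l₃=2 ≤ 1+2=3  ✓
parity: l₁+l₂+l₃ = 5 is odd  ✗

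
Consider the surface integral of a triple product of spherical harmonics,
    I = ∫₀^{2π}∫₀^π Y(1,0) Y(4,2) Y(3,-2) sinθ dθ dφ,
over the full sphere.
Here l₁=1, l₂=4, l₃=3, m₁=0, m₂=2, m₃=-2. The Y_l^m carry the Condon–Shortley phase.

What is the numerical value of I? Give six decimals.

Rules hold: Σm=0, L=8 even, 3≤3≤5.
N = 3·9·7 = 189
Δ = 2!·0!·6!/9! = 1/252
Racah Σ t=1..1: t=1:−1/36 = -1/36
⇒ 3j(1 4 3; 0 0 0)² = 4/63, sgn +1
Racah Σ t=1..1: t=1:−1/120 = -1/120
⇒ 3j(1 4 3; 0 2 -2)² = 1/21, sgn +1
4πI² = N·(3j₀)²·(3jₘ)² = 4/7
I = +1·√(0.571429/4π) = 0.21324362

0.213244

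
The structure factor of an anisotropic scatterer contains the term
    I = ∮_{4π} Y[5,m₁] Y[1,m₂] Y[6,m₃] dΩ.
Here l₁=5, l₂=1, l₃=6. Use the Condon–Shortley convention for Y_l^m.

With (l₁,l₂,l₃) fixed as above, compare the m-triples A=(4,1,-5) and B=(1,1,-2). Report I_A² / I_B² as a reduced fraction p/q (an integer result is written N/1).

Same 5,1,6: normalisation and zero-m 3j drop out of the ratio.
A: Δ: 0! 10! 2! / 13! → 1/858; sum: t=0:+1/725760 = 1/725760; 3j²(5 1 6; 4 1 -5) = Δ·Π!·Σ² = 5/78  (sign -1)
B: Δ: 0! 10! 2! / 13! → 1/858; sum: t=0:+1/34560 = 1/34560; 3j²(5 1 6; 1 1 -2) = Δ·Π!·Σ² = 14/429  (sign +1)
I_A²/I_B² = (5/78)/(14/429) = 55/28

55/28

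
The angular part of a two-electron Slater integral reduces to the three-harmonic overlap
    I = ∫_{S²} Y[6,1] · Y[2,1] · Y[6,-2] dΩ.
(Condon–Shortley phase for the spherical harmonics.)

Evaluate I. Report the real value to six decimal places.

m-sum 0 ✓  L=14 even ✓  4≤6≤8 ✓
Π(2lᵢ+1) = 13×5×13 = 845
triangle coeff Δ(6,2,6) = 1/90090
Σ_t [0,2]: t=0:+1/69120 t=1:−1/14400 t=2:+1/69120 = -7/172800
(3j)²=14/715 [(6 2 6; 0 0 0)], sign=-1
Σ_t [1,2]: t=1:−1/34560 t=2:+1/60480 = -1/80640
(3j)²=6/1001 [(6 2 6; 1 1 -2)], sign=-1
⇒ 4πI² = 12/121
I = (+1)√(12/121/(4π)) = 0.08883682

0.088837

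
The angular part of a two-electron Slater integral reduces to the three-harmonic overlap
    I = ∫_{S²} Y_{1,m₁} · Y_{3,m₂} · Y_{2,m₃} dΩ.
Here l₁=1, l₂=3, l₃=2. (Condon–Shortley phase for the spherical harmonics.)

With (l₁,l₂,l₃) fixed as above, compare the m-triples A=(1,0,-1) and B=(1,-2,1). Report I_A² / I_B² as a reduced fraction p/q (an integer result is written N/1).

Same 1,3,2: normalisation and zero-m 3j drop out of the ratio.
A: Δ: 2! 0! 4! / 7! → 1/105; sum: t=0:+1/12 = 1/12; 3j²(1 3 2; 1 0 -1) = Δ·Π!·Σ² = 1/35  (sign -1)
B: Δ: 2! 0! 4! / 7! → 1/105; sum: t=0:+1/12 = 1/12; 3j²(1 3 2; 1 -2 1) = Δ·Π!·Σ² = 2/21  (sign -1)
I_A²/I_B² = (1/35)/(2/21) = 3/10

3/10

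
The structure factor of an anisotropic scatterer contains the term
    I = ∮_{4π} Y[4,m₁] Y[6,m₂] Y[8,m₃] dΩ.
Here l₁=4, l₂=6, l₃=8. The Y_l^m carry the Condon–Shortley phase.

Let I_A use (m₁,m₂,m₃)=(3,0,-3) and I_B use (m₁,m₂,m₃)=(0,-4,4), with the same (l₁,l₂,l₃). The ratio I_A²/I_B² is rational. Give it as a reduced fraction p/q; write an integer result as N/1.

11907/6728

Same 4,6,8: normalisation and zero-m 3j drop out of the ratio.
A: Δ: 2! 6! 10! / 19! → 1/23279256; sum: t=0:+1/4147200 t=1:−1/10368000 = 1/6912000; 3j²(4 6 8; 3 0 -3) = Δ·Π!·Σ² = 189/16796  (sign -1)
B: Δ: 2! 6! 10! / 19! → 1/23279256; sum: t=0:+1/7741440 t=1:−1/13063680 t=2:+1/348364800 = 29/522547200; 3j²(4 6 8; 0 -4 4) = Δ·Π!·Σ² = 1682/264537  (sign +1)
I_A²/I_B² = (189/16796)/(1682/264537) = 11907/6728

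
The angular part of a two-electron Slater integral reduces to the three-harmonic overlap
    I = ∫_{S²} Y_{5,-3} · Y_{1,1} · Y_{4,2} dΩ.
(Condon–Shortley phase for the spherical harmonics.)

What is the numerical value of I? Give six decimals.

Checks pass: Σm=0; 10 even; l₃=4∈[4,6].
(2·5+1)(2·1+1)(2·4+1) = 297
Δ: 2! 8! 0! / 11! → 1/495
sum: t=1:−1/576 = -1/576
3j²(5 1 4; 0 0 0) = Δ·Π!·Σ² = 5/99  (sign -1)
sum: t=2:+1/2880 = 1/2880
3j²(5 1 4; -3 1 2) = Δ·Π!·Σ² = 28/495  (sign +1)
combine: 4πI² = 297·5/99·28/495 = 28/33
take √, sign -1: I = -0.25984664

-0.259847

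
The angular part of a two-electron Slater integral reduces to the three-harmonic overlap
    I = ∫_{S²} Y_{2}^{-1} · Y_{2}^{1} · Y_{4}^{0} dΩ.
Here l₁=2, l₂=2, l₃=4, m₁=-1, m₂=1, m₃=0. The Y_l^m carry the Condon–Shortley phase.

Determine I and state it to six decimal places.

0.161197

Checks pass: Σm=0; 8 even; l₃=4∈[0,4].
(2·2+1)(2·2+1)(2·4+1) = 225
Δ: 0! 4! 4! / 9! → 1/630
sum: t=0:+1/16 = 1/16
3j²(2 2 4; 0 0 0) = Δ·Π!·Σ² = 2/35  (sign +1)
sum: t=0:+1/36 = 1/36
3j²(2 2 4; -1 1 0) = Δ·Π!·Σ² = 8/315  (sign +1)
combine: 4πI² = 225·2/35·8/315 = 16/49
take √, sign +1: I = 0.16119702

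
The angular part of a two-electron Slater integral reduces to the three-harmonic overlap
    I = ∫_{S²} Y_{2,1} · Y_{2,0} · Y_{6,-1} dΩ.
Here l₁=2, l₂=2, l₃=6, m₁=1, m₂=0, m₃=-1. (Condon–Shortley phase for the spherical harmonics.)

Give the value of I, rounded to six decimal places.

triangle: need 0≤l₃≤4, have 6; I=0

0.000000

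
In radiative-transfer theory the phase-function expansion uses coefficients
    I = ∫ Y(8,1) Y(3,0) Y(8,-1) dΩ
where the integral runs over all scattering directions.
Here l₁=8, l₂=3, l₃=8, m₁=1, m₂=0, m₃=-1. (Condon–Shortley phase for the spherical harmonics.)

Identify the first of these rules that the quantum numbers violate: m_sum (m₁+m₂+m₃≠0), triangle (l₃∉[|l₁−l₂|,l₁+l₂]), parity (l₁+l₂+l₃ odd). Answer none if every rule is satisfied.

parity

azimuthal sum: 1 + 0 − 1 = 0  ✓
5 ≤ 8 ≤ 11 (triangle on l)  ✓
L = 8 + 3 + 8 = 19 (odd)  ✗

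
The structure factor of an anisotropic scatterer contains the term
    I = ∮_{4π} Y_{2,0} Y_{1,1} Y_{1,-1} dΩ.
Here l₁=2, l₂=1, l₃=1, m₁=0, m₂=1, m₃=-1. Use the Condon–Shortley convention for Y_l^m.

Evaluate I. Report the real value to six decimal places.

Rules hold: Σm=0, L=4 even, 1≤1≤3.
N = 5·3·3 = 45
Δ = 2!·2!·0!/5! = 1/30
Racah Σ t=1..1: t=1:−1/1 = -1/1
⇒ 3j(2 1 1; 0 0 0)² = 2/15, sgn +1
Racah Σ t=2..2: t=2:+1/4 = 1/4
⇒ 3j(2 1 1; 0 1 -1)² = 1/30, sgn +1
4πI² = N·(3j₀)²·(3jₘ)² = 1/5
I = +1·√(0.2/4π) = 0.12615663

0.126157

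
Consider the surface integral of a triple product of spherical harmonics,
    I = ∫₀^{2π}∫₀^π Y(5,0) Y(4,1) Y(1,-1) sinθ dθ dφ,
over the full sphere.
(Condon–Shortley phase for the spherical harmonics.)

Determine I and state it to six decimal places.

0.155288

m-sum 0 ✓  L=10 even ✓  1≤1≤9 ✓
Π(2lᵢ+1) = 11×9×3 = 297
triangle coeff Δ(5,4,1) = 1/495
Σ_t [4,4]: t=4:+1/576 = 1/576
(3j)²=5/99 [(5 4 1; 0 0 0)], sign=-1
Σ_t [5,5]: t=5:−1/1440 = -1/1440
(3j)²=2/99 [(5 4 1; 0 1 -1)], sign=-1
⇒ 4πI² = 10/33
I = (+1)√(10/33/(4π)) = 0.15528807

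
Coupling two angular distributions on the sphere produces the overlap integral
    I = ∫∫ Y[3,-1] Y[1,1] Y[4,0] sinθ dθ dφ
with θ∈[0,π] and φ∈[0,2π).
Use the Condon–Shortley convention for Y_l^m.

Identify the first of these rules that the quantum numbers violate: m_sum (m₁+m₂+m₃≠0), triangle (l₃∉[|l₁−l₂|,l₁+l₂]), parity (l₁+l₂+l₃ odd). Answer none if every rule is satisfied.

Σmᵢ = 0  ✓
l₃∈[|l₁−l₂|,l₁+l₂]=[2,4], have l₃=4  ✓
Σlᵢ = 8 ⇒ even  ✓

none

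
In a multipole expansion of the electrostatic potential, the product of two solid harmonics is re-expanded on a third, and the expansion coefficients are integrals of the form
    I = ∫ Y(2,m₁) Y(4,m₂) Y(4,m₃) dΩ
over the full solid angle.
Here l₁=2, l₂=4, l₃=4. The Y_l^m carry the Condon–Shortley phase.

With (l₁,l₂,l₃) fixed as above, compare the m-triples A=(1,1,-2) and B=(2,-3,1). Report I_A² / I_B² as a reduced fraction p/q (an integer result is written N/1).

9/14

l's match ⇒ only the (l;m) 3-j factors differ between A and B.
A: triangle coeff Δ(2,4,4) = 1/13860; Σ_t [0,1]: t=0:+1/240 t=1:−1/96 = -1/160; (3j)²=27/1540 [(2 4 4; 1 1 -2)], sign=-1
B: triangle coeff Δ(2,4,4) = 1/13860; Σ_t [0,0]: t=0:+1/480 = 1/480; (3j)²=3/110 [(2 4 4; 2 -3 1)], sign=-1
I_A²/I_B² = (27/1540)/(3/110) = 9/14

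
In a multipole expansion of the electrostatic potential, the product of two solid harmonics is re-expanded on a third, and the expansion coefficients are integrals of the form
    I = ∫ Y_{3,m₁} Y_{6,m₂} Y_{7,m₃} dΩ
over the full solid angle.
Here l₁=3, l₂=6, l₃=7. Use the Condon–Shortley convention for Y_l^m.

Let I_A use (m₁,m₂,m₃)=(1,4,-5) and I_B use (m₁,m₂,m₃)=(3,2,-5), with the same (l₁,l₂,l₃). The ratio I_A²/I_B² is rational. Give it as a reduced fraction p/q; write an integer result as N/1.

l's match ⇒ only the (l;m) 3-j factors differ between A and B.
A: triangle coeff Δ(3,6,7) = 1/2042040; Σ_t [0,2]: t=0:+1/29030400 t=1:−1/2177280 t=2:+1/3870720 = -29/174182400; (3j)²=841/185640 [(3 6 7; 1 4 -5)], sign=-1
B: triangle coeff Δ(3,6,7) = 1/2042040; Σ_t [0,0]: t=0:+1/3870720 = 1/3870720; (3j)²=135/6188 [(3 6 7; 3 2 -5)], sign=+1
I_A²/I_B² = (841/185640)/(135/6188) = 841/4050

841/4050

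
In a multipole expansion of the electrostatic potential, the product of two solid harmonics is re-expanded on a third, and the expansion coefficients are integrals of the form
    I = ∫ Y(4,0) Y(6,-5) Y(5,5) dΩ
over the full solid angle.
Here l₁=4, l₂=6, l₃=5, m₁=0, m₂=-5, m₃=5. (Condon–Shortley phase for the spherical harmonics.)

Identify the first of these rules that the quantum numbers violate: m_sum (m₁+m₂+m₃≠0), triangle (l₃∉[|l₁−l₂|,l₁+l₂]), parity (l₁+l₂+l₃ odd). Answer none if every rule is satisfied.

parity

Σmᵢ = 0  ✓
l₃∈[|l₁−l₂|,l₁+l₂]=[2,10], have l₃=5  ✓
Σlᵢ = 15 ⇒ odd  ✗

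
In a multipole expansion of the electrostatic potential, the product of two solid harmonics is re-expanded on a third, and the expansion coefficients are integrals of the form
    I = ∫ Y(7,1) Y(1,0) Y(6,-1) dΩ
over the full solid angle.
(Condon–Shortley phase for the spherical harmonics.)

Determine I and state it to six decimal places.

-0.242415

m-sum 0 ✓  L=14 even ✓  6≤6≤8 ✓
Π(2lᵢ+1) = 15×3×13 = 585
triangle coeff Δ(7,1,6) = 1/1365
Σ_t [1,1]: t=1:−1/518400 = -1/518400
(3j)²=7/195 [(7 1 6; 0 0 0)], sign=-1
Σ_t [1,1]: t=1:−1/604800 = -1/604800
(3j)²=16/455 [(7 1 6; 1 0 -1)], sign=+1
⇒ 4πI² = 48/65
I = (-1)√(48/65/(4π)) = -0.24241473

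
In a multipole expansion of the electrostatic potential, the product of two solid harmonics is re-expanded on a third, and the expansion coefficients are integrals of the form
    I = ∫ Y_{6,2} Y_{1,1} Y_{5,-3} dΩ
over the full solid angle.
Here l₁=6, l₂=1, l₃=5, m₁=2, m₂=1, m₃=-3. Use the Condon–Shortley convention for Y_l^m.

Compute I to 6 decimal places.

Checks pass: Σm=0; 12 even; l₃=5∈[5,7].
(2·6+1)(2·1+1)(2·5+1) = 429
Δ: 2! 10! 0! / 13! → 1/858
sum: t=1:−1/14400 = -1/14400
3j²(6 1 5; 0 0 0) = Δ·Π!·Σ² = 6/143  (sign +1)
sum: t=2:+1/161280 = 1/161280
3j²(6 1 5; 2 1 -3) = Δ·Π!·Σ² = 1/143  (sign +1)
combine: 4πI² = 429·6/143·1/143 = 18/143
take √, sign +1: I = 0.10008369

0.100084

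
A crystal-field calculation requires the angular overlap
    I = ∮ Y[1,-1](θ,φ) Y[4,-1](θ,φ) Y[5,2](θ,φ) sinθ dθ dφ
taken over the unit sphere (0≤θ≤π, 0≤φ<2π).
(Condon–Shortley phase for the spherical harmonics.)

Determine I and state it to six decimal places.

0.225034

Checks pass: Σm=0; 10 even; l₃=5∈[3,5].
(2·1+1)(2·4+1)(2·5+1) = 297
Δ: 0! 2! 8! / 11! → 1/495
sum: t=0:+1/576 = 1/576
3j²(1 4 5; 0 0 0) = Δ·Π!·Σ² = 5/99  (sign -1)
sum: t=0:+1/1440 = 1/1440
3j²(1 4 5; -1 -1 2) = Δ·Π!·Σ² = 7/165  (sign -1)
combine: 4πI² = 297·5/99·7/165 = 7/11
take √, sign +1: I = 0.22503380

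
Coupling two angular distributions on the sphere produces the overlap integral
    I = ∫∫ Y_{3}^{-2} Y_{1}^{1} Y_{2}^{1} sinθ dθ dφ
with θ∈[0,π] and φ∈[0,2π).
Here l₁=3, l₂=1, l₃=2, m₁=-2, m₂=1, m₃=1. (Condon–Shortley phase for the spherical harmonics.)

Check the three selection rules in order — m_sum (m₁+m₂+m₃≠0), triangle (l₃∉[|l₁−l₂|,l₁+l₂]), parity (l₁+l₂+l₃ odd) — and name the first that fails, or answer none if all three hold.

none

azimuthal sum: -2 + 1 + 1 = 0  ✓
2 ≤ 2 ≤ 4 (triangle on l)  ✓
L = 3 + 1 + 2 = 6 (even)  ✓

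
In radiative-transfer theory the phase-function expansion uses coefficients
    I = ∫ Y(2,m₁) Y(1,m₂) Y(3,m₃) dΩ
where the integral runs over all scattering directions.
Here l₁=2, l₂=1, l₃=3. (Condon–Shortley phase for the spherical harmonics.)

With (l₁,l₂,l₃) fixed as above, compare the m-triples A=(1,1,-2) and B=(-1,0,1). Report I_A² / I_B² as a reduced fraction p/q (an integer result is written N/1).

Shared (l₁,l₂,l₃)=(2,1,3): N and (l;000)² cancel in I_A²/I_B².
A: Δ = 0!·4!·2!/7! = 1/105; Racah Σ t=0..0: t=0:+1/12 = 1/12; ⇒ 3j(2 1 3; 1 1 -2)² = 2/21, sgn -1
B: Δ = 0!·4!·2!/7! = 1/105; Racah Σ t=0..0: t=0:+1/6 = 1/6; ⇒ 3j(2 1 3; -1 0 1)² = 8/105, sgn +1
I_A²/I_B² = (2/21)/(8/105) = 5/4

5/4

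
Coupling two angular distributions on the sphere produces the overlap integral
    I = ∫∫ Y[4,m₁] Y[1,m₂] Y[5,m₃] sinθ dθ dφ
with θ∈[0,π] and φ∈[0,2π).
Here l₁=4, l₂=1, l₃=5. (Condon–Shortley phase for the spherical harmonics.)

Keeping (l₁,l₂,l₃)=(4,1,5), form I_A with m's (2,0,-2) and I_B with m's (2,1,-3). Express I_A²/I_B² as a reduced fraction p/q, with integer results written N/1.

3/4

l's match ⇒ only the (l;m) 3-j factors differ between A and B.
A: triangle coeff Δ(4,1,5) = 1/495; Σ_t [0,0]: t=0:+1/1440 = 1/1440; (3j)²=7/165 [(4 1 5; 2 0 -2)], sign=-1
B: triangle coeff Δ(4,1,5) = 1/495; Σ_t [0,0]: t=0:+1/2880 = 1/2880; (3j)²=28/495 [(4 1 5; 2 1 -3)], sign=+1
I_A²/I_B² = (7/165)/(28/495) = 3/4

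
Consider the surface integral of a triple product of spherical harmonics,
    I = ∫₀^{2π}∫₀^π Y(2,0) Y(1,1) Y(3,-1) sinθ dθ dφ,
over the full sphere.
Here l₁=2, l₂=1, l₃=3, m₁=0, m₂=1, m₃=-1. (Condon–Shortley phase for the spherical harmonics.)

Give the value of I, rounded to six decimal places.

m-sum 0 ✓  L=6 even ✓  1≤3≤3 ✓
Π(2lᵢ+1) = 5×3×7 = 105
triangle coeff Δ(2,1,3) = 1/105
Σ_t [0,0]: t=0:+1/4 = 1/4
(3j)²=3/35 [(2 1 3; 0 0 0)], sign=-1
Σ_t [0,0]: t=0:+1/8 = 1/8
(3j)²=2/35 [(2 1 3; 0 1 -1)], sign=+1
⇒ 4πI² = 18/35
I = (-1)√(18/35/(4π)) = -0.20230066

-0.202301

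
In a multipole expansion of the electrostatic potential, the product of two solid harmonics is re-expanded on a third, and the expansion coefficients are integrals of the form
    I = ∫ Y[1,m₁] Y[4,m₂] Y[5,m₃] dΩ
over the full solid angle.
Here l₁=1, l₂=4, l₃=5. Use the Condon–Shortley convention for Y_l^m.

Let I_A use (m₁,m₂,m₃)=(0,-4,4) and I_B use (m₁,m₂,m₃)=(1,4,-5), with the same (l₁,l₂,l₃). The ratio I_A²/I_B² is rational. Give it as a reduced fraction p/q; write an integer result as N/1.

Shared (l₁,l₂,l₃)=(1,4,5): N and (l;000)² cancel in I_A²/I_B².
A: Δ = 0!·2!·8!/11! = 1/495; Racah Σ t=0..0: t=0:+1/40320 = 1/40320; ⇒ 3j(1 4 5; 0 -4 4)² = 1/55, sgn -1
B: Δ = 0!·2!·8!/11! = 1/495; Racah Σ t=0..0: t=0:+1/80640 = 1/80640; ⇒ 3j(1 4 5; 1 4 -5)² = 1/11, sgn +1
I_A²/I_B² = (1/55)/(1/11) = 1/5

1/5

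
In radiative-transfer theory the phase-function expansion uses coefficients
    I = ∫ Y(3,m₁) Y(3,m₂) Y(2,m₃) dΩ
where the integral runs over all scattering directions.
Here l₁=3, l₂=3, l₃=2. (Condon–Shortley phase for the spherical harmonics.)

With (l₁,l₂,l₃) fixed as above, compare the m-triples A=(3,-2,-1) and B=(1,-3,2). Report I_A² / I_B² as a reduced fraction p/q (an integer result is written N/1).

Same 3,3,2: normalisation and zero-m 3j drop out of the ratio.
A: Δ: 4! 2! 2! / 9! → 1/3780; sum: t=0:+1/48 = 1/48; 3j²(3 3 2; 3 -2 -1) = Δ·Π!·Σ² = 5/84  (sign -1)
B: Δ: 4! 2! 2! / 9! → 1/3780; sum: t=0:+1/96 = 1/96; 3j²(3 3 2; 1 -3 2) = Δ·Π!·Σ² = 1/42  (sign +1)
I_A²/I_B² = (5/84)/(1/42) = 5/2

5/2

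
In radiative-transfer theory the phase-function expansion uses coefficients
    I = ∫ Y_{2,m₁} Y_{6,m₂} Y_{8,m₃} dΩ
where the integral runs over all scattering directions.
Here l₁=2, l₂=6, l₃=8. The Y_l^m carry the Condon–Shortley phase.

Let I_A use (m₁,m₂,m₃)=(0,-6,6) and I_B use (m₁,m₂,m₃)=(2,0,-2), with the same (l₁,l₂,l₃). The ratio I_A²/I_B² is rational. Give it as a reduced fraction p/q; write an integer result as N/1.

13/30

Shared (l₁,l₂,l₃)=(2,6,8): N and (l;000)² cancel in I_A²/I_B².
A: Δ = 0!·4!·12!/17! = 1/30940; Racah Σ t=0..0: t=0:+1/1916006400 = 1/1916006400; ⇒ 3j(2 6 8; 0 -6 6)² = 1/340, sgn +1
B: Δ = 0!·4!·12!/17! = 1/30940; Racah Σ t=0..0: t=0:+1/12441600 = 1/12441600; ⇒ 3j(2 6 8; 2 0 -2)² = 3/442, sgn +1
I_A²/I_B² = (1/340)/(3/442) = 13/30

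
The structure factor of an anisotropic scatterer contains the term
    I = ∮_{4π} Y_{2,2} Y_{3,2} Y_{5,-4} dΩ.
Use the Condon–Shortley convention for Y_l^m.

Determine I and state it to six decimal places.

0.268967

m-sum 0 ✓  L=10 even ✓  1≤5≤5 ✓
Π(2lᵢ+1) = 5×7×11 = 385
triangle coeff Δ(2,3,5) = 1/2310
Σ_t [0,0]: t=0:+1/144 = 1/144
(3j)²=10/231 [(2 3 5; 0 0 0)], sign=-1
Σ_t [0,0]: t=0:+1/2880 = 1/2880
(3j)²=3/55 [(2 3 5; 2 2 -4)], sign=-1
⇒ 4πI² = 10/11
I = (+1)√(10/11/(4π)) = 0.26896683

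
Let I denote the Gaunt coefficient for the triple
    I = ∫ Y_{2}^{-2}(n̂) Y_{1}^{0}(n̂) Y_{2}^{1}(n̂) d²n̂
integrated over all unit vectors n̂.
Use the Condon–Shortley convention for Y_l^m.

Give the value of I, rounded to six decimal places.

0.000000

m-sum = -2 + 0 + 1 = -1 ≠ 0 ⇒ I = 0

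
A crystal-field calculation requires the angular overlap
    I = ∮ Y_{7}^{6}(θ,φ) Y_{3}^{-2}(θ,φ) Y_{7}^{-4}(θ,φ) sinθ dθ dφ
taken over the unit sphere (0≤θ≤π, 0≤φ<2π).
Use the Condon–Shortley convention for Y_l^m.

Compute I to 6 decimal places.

Σlᵢ=17 odd — θ-integrand is odd under cosθ→−cosθ; I=0

0.000000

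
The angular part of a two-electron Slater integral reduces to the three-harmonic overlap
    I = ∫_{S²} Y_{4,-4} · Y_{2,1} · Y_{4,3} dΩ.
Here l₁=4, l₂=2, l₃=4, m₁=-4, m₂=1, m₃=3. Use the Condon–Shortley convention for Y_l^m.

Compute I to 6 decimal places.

0.198645

m-sum 0 ✓  L=10 even ✓  2≤4≤6 ✓
Π(2lᵢ+1) = 9×5×9 = 405
triangle coeff Δ(4,2,4) = 1/13860
Σ_t [0,2]: t=0:+1/192 t=1:−1/36 t=2:+1/192 = -5/288
(3j)²=20/693 [(4 2 4; 0 0 0)], sign=-1
Σ_t [2,2]: t=2:+1/1440 = 1/1440
(3j)²=7/165 [(4 2 4; -4 1 3)], sign=-1
⇒ 4πI² = 60/121
I = (+1)√(60/121/(4π)) = 0.19864517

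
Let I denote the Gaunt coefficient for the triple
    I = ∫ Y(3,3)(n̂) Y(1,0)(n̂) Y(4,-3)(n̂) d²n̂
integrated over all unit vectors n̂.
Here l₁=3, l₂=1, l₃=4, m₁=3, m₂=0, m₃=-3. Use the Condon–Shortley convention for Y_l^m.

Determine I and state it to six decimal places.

Rules hold: Σm=0, L=8 even, 2≤4≤4.
N = 7·3·9 = 189
Δ = 0!·6!·2!/9! = 1/252
Racah Σ t=0..0: t=0:+1/36 = 1/36
⇒ 3j(3 1 4; 0 0 0)² = 4/63, sgn +1
Racah Σ t=0..0: t=0:+1/720 = 1/720
⇒ 3j(3 1 4; 3 0 -3)² = 1/36, sgn -1
4πI² = N·(3j₀)²·(3jₘ)² = 1/3
I = -1·√(0.333333/4π) = -0.16286750

-0.162868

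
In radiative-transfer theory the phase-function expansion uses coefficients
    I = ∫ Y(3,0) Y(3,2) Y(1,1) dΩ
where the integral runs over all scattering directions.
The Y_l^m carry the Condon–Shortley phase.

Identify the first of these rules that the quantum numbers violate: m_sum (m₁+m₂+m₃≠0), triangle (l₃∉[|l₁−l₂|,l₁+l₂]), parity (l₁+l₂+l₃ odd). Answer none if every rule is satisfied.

m_sum

Σmᵢ = 3  ✗
l₃∈[|l₁−l₂|,l₁+l₂]=[0,6], have l₃=1
Σlᵢ = 7 ⇒ odd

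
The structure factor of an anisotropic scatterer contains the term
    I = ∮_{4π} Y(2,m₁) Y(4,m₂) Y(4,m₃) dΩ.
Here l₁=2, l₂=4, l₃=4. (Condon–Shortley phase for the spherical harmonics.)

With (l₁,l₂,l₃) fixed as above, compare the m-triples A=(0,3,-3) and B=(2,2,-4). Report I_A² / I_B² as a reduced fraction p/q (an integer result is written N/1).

7/24

Shared (l₁,l₂,l₃)=(2,4,4): N and (l;000)² cancel in I_A²/I_B².
A: Δ = 2!·2!·6!/11! = 1/13860; Racah Σ t=1..2: t=1:−1/720 t=2:+1/480 = 1/1440; ⇒ 3j(2 4 4; 0 3 -3)² = 7/1980, sgn -1
B: Δ = 2!·2!·6!/11! = 1/13860; Racah Σ t=0..0: t=0:+1/2880 = 1/2880; ⇒ 3j(2 4 4; 2 2 -4)² = 2/165, sgn +1
I_A²/I_B² = (7/1980)/(2/165) = 7/24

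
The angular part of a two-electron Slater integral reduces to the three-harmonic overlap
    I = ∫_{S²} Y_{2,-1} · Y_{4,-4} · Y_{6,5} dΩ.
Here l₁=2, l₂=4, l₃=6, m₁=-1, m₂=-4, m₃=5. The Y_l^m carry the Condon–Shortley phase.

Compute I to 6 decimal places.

Checks pass: Σm=0; 12 even; l₃=6∈[2,6].
(2·2+1)(2·4+1)(2·6+1) = 585
Δ: 0! 4! 8! / 13! → 1/6435
sum: t=0:+1/2304 = 1/2304
3j²(2 4 6; 0 0 0) = Δ·Π!·Σ² = 5/143  (sign +1)
sum: t=0:+1/241920 = 1/241920
3j²(2 4 6; -1 -4 5) = Δ·Π!·Σ² = 1/39  (sign -1)
combine: 4πI² = 585·5/143·1/39 = 75/143
take √, sign -1: I = -0.20429497

-0.204295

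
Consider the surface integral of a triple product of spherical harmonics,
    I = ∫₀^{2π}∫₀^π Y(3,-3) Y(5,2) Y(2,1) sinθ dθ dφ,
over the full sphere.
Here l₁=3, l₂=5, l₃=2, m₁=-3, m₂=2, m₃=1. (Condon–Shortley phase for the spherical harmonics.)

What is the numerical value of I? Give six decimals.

Checks pass: Σm=0; 10 even; l₃=2∈[2,8].
(2·3+1)(2·5+1)(2·2+1) = 385
Δ: 6! 0! 4! / 11! → 1/2310
sum: t=3:−1/144 = -1/144
3j²(3 5 2; 0 0 0) = Δ·Π!·Σ² = 10/231  (sign -1)
sum: t=6:+1/4320 = 1/4320
3j²(3 5 2; -3 2 1) = Δ·Π!·Σ² = 1/330  (sign -1)
combine: 4πI² = 385·10/231·1/330 = 5/99
take √, sign +1: I = 0.06339609

0.063396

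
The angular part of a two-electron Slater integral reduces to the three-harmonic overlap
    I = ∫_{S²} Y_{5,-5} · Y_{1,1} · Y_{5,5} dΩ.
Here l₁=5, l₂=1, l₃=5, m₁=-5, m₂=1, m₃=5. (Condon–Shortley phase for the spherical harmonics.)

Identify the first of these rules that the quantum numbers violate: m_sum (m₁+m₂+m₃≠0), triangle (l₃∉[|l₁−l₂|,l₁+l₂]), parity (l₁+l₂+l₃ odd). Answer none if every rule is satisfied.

m_sum

Σmᵢ = 1  ✗
l₃∈[|l₁−l₂|,l₁+l₂]=[4,6], have l₃=5
Σlᵢ = 11 ⇒ odd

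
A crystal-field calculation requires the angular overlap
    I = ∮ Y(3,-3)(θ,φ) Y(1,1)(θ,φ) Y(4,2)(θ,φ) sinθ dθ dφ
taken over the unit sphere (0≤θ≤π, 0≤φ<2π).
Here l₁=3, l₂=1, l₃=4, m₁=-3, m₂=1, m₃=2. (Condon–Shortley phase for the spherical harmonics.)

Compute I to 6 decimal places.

0.061558

Checks pass: Σm=0; 8 even; l₃=4∈[2,4].
(2·3+1)(2·1+1)(2·4+1) = 189
Δ: 0! 6! 2! / 9! → 1/252
sum: t=0:+1/36 = 1/36
3j²(3 1 4; 0 0 0) = Δ·Π!·Σ² = 4/63  (sign +1)
sum: t=0:+1/1440 = 1/1440
3j²(3 1 4; -3 1 2) = Δ·Π!·Σ² = 1/252  (sign +1)
combine: 4πI² = 189·4/63·1/252 = 1/21
take √, sign +1: I = 0.06155813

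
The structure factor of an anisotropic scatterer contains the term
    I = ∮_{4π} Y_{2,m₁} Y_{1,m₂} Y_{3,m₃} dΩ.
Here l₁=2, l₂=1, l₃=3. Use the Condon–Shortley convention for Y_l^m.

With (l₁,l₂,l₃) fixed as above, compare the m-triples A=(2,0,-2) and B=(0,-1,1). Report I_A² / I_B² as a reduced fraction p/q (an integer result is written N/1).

5/6

Same 2,1,3: normalisation and zero-m 3j drop out of the ratio.
A: Δ: 0! 4! 2! / 7! → 1/105; sum: t=0:+1/24 = 1/24; 3j²(2 1 3; 2 0 -2) = Δ·Π!·Σ² = 1/21  (sign -1)
B: Δ: 0! 4! 2! / 7! → 1/105; sum: t=0:+1/8 = 1/8; 3j²(2 1 3; 0 -1 1) = Δ·Π!·Σ² = 2/35  (sign +1)
I_A²/I_B² = (1/21)/(2/35) = 5/6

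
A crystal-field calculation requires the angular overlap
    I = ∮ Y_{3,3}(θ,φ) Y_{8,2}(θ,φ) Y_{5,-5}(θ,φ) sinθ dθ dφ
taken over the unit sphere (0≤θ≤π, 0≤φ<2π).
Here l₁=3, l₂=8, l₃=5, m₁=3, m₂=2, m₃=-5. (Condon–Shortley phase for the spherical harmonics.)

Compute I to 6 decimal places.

Rules hold: Σm=0, L=16 even, 5≤5≤11.
N = 7·17·11 = 1309
Δ = 6!·0!·10!/17! = 1/136136
Racah Σ t=3..3: t=3:−1/518400 = -1/518400
⇒ 3j(3 8 5; 0 0 0)² = 56/2431, sgn +1
Racah Σ t=0..0: t=0:+1/2612736000 = 1/2612736000
⇒ 3j(3 8 5; 3 2 -5)² = 1/136136, sgn +1
4πI² = N·(3j₀)²·(3jₘ)² = 7/31603
I = +1·√(0.000221498/4π) = 0.00419836

0.004198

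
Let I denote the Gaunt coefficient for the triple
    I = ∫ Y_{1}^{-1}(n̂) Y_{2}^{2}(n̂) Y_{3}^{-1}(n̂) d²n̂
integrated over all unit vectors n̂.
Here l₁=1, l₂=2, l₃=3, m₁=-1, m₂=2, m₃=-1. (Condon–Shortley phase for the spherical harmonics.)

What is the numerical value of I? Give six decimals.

-0.082589

Rules hold: Σm=0, L=6 even, 1≤3≤3.
N = 3·5·7 = 105
Δ = 0!·2!·4!/7! = 1/105
Racah Σ t=0..0: t=0:+1/4 = 1/4
⇒ 3j(1 2 3; 0 0 0)² = 3/35, sgn -1
Racah Σ t=0..0: t=0:+1/48 = 1/48
⇒ 3j(1 2 3; -1 2 -1)² = 1/105, sgn +1
4πI² = N·(3j₀)²·(3jₘ)² = 3/35
I = -1·√(0.0857143/4π) = -0.08258890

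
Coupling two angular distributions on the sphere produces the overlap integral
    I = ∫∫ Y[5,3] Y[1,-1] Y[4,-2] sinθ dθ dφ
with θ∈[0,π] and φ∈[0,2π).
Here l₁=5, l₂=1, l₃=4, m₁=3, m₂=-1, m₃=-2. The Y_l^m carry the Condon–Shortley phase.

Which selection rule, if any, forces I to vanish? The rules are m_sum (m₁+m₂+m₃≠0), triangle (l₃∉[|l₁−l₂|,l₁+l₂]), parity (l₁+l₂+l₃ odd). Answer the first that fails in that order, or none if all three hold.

none

Σmᵢ = 0  ✓
l₃∈[|l₁−l₂|,l₁+l₂]=[4,6], have l₃=4  ✓
Σlᵢ = 10 ⇒ even  ✓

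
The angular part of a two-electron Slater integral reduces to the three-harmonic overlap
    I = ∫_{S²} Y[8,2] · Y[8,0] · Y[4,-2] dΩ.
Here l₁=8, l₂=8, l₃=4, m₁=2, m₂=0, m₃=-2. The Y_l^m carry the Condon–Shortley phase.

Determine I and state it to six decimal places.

-0.115379

Rules hold: Σm=0, L=20 even, 0≤4≤16.
N = 17·17·9 = 2601
Δ = 12!·4!·4!/21! = 1/185175900
Racah Σ t=4..8: t=4:+1/557383680 t=5:−1/21772800 t=6:+1/8294400 t=7:−1/21772800 t=8:+1/557383680 = 1/30965760
⇒ 3j(8 8 4; 0 0 0)² = 36/4199, sgn +1
Racah Σ t=4..6: t=4:+1/92897280 t=5:−1/21772800 t=6:+1/49766400 = -1/66355200
⇒ 3j(8 8 4; 2 0 -2)² = 63/8398, sgn -1
4πI² = N·(3j₀)²·(3jₘ)² = 10206/61009
I = -1·√(0.167287/4π) = -0.11537877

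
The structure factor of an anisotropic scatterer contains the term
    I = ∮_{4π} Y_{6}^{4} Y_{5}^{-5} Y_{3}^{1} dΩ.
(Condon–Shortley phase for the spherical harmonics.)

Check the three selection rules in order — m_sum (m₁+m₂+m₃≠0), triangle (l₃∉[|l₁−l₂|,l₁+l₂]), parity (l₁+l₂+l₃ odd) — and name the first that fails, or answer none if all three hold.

none

azimuthal sum: 4 − 5 + 1 = 0  ✓
1 ≤ 3 ≤ 11 (triangle on l)  ✓
L = 6 + 5 + 3 = 14 (even)  ✓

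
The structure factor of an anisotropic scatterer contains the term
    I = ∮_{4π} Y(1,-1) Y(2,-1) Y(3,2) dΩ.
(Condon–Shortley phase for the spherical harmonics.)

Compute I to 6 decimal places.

Checks pass: Σm=0; 6 even; l₃=3∈[1,3].
(2·1+1)(2·2+1)(2·3+1) = 105
Δ: 0! 2! 4! / 7! → 1/105
sum: t=0:+1/4 = 1/4
3j²(1 2 3; 0 0 0) = Δ·Π!·Σ² = 3/35  (sign -1)
sum: t=0:+1/12 = 1/12
3j²(1 2 3; -1 -1 2) = Δ·Π!·Σ² = 2/21  (sign -1)
combine: 4πI² = 105·3/35·2/21 = 6/7
take √, sign +1: I = 0.26116903

0.261169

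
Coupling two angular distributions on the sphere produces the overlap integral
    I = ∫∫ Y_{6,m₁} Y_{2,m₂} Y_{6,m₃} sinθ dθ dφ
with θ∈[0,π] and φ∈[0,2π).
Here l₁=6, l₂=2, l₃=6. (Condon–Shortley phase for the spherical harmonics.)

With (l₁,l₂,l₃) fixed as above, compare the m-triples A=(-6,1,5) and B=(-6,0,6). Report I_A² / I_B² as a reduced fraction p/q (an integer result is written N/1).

Same 6,2,6: normalisation and zero-m 3j drop out of the ratio.
A: Δ: 2! 10! 2! / 15! → 1/90090; sum: t=2:+1/7257600 = 1/7257600; 3j²(6 2 6; -6 1 5) = Δ·Π!·Σ² = 11/455  (sign -1)
B: Δ: 2! 10! 2! / 15! → 1/90090; sum: t=2:+1/14515200 = 1/14515200; 3j²(6 2 6; -6 0 6) = Δ·Π!·Σ² = 22/455  (sign +1)
I_A²/I_B² = (11/455)/(22/455) = 1/2

1/2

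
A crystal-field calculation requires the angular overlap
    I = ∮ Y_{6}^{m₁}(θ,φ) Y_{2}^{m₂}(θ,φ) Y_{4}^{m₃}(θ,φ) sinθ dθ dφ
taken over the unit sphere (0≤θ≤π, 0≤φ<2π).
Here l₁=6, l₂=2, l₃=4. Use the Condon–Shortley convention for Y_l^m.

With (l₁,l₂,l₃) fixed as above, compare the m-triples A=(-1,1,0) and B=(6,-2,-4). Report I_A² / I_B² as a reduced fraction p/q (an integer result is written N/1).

Shared (l₁,l₂,l₃)=(6,2,4): N and (l;000)² cancel in I_A²/I_B².
A: Δ = 4!·8!·0!/13! = 1/6435; Racah Σ t=3..3: t=3:−1/3456 = -1/3456; ⇒ 3j(6 2 4; -1 1 0)² = 35/1287, sgn -1
B: Δ = 4!·8!·0!/13! = 1/6435; Racah Σ t=0..0: t=0:+1/967680 = 1/967680; ⇒ 3j(6 2 4; 6 -2 -4)² = 1/13, sgn +1
I_A²/I_B² = (35/1287)/(1/13) = 35/99

35/99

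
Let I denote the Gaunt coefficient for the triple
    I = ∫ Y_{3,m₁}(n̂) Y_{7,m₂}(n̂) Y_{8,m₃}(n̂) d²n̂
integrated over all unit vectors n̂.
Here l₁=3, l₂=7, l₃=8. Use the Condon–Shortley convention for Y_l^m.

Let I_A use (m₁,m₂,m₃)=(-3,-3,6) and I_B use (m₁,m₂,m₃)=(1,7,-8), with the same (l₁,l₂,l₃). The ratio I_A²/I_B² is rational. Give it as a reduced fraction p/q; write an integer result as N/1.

l's match ⇒ only the (l;m) 3-j factors differ between A and B.
A: triangle coeff Δ(3,7,8) = 1/5290740; Σ_t [2,2]: t=2:+1/348364800 = 1/348364800; (3j)²=11/646 [(3 7 8; -3 -3 6)], sign=+1
B: triangle coeff Δ(3,7,8) = 1/5290740; Σ_t [2,2]: t=2:+1/22992076800 = 1/22992076800; (3j)²=91/2907 [(3 7 8; 1 7 -8)], sign=+1
I_A²/I_B² = (11/646)/(91/2907) = 99/182

99/182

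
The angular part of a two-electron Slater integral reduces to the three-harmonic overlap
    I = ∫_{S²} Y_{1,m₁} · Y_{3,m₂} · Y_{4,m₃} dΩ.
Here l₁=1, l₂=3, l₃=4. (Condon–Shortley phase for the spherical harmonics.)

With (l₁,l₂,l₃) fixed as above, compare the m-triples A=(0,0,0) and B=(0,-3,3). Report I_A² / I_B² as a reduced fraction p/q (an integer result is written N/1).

16/7

Same 1,3,4: normalisation and zero-m 3j drop out of the ratio.
A: Δ: 0! 2! 6! / 9! → 1/252; sum: t=0:+1/36 = 1/36; 3j²(1 3 4; 0 0 0) = Δ·Π!·Σ² = 4/63  (sign +1)
B: Δ: 0! 2! 6! / 9! → 1/252; sum: t=0:+1/720 = 1/720; 3j²(1 3 4; 0 -3 3) = Δ·Π!·Σ² = 1/36  (sign -1)
I_A²/I_B² = (4/63)/(1/36) = 16/7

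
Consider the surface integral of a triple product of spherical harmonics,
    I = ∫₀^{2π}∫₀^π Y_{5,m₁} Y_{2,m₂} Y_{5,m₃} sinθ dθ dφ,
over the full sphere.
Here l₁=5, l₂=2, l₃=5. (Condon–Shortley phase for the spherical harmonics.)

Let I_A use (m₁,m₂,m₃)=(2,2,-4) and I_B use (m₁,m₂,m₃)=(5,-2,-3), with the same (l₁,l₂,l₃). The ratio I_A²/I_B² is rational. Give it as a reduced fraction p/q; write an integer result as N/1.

12/5

Shared (l₁,l₂,l₃)=(5,2,5): N and (l;000)² cancel in I_A²/I_B².
A: Δ = 2!·8!·2!/13! = 1/38610; Racah Σ t=2..2: t=2:+1/20160 = 1/20160; ⇒ 3j(5 2 5; 2 2 -4)² = 12/715, sgn -1
B: Δ = 2!·8!·2!/13! = 1/38610; Racah Σ t=0..0: t=0:+1/161280 = 1/161280; ⇒ 3j(5 2 5; 5 -2 -3)² = 1/143, sgn +1
I_A²/I_B² = (12/715)/(1/143) = 12/5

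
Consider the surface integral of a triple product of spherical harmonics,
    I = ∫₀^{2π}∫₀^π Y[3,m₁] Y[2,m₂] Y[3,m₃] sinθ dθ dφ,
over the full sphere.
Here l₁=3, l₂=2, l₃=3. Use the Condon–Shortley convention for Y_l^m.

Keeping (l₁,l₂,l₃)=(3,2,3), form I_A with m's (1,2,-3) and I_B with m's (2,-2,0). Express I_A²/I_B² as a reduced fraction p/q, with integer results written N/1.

Same 3,2,3: normalisation and zero-m 3j drop out of the ratio.
A: Δ: 2! 4! 2! / 9! → 1/3780; sum: t=2:+1/96 = 1/96; 3j²(3 2 3; 1 2 -3) = Δ·Π!·Σ² = 1/42  (sign +1)
B: Δ: 2! 4! 2! / 9! → 1/3780; sum: t=0:+1/24 = 1/24; 3j²(3 2 3; 2 -2 0) = Δ·Π!·Σ² = 1/21  (sign -1)
I_A²/I_B² = (1/42)/(1/21) = 1/2

1/2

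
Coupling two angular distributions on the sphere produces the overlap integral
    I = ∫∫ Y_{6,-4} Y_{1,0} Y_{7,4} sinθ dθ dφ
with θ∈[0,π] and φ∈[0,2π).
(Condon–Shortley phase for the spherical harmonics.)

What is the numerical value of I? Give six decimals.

Checks pass: Σm=0; 14 even; l₃=7∈[5,7].
(2·6+1)(2·1+1)(2·7+1) = 585
Δ: 0! 12! 2! / 15! → 1/1365
sum: t=0:+1/518400 = 1/518400
3j²(6 1 7; 0 0 0) = Δ·Π!·Σ² = 7/195  (sign -1)
sum: t=0:+1/7257600 = 1/7257600
3j²(6 1 7; -4 0 4) = Δ·Π!·Σ² = 11/455  (sign -1)
combine: 4πI² = 585·7/195·11/455 = 33/65
take √, sign +1: I = 0.20099968

0.201000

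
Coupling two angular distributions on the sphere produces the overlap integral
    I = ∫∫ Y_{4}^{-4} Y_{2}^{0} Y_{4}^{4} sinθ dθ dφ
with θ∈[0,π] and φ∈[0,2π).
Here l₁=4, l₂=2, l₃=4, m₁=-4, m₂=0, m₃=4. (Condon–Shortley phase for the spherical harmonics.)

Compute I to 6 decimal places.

Rules hold: Σm=0, L=10 even, 2≤4≤6.
N = 9·5·9 = 405
Δ = 2!·6!·2!/11! = 1/13860
Racah Σ t=0..2: t=0:+1/192 t=1:−1/36 t=2:+1/192 = -5/288
⇒ 3j(4 2 4; 0 0 0)² = 20/693, sgn -1
Racah Σ t=2..2: t=2:+1/2880 = 1/2880
⇒ 3j(4 2 4; -4 0 4)² = 28/495, sgn +1
4πI² = N·(3j₀)²·(3jₘ)² = 80/121
I = -1·√(0.661157/4π) = -0.22937568

-0.229376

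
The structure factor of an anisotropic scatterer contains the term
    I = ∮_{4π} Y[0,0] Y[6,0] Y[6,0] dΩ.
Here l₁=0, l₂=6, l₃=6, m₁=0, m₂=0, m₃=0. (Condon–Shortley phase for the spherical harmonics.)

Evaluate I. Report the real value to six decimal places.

0.282095

Rules hold: Σm=0, L=12 even, 6≤6≤6.
N = 1·13·13 = 169
Δ = 0!·0!·12!/13! = 1/13
Racah Σ t=0..0: t=0:+1/518400 = 1/518400
⇒ 3j(0 6 6; 0 0 0)² = 1/13, sgn +1
(m-triple is (0,0,0) — same symbol as above.)
4πI² = N·(3j₀)²·(3jₘ)² = 1/1
I = +1·√(1/4π) = 0.28209479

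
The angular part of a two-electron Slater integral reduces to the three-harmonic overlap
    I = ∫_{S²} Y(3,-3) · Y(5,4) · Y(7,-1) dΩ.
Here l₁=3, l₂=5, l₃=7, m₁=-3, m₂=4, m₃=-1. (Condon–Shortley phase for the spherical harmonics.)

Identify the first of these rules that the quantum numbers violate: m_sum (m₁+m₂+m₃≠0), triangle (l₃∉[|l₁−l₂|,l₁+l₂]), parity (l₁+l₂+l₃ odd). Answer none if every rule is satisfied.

parity

m₁+m₂+m₃ = -3 + 4 − 1 = 0  ✓
triangle: |3−5|=2 ≤ l₃=7 ≤ 3+5=8  ✓
parity: l₁+l₂+l₃ = 15 is odd  ✗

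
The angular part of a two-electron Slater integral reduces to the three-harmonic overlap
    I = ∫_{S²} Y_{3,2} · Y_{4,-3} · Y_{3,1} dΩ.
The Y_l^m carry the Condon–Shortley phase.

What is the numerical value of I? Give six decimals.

Rules hold: Σm=0, L=10 even, 1≤3≤7.
N = 7·9·7 = 441
Δ = 4!·2!·4!/11! = 1/34650
Racah Σ t=1..3: t=1:−1/72 t=2:+1/16 t=3:−1/72 = 5/144
⇒ 3j(3 4 3; 0 0 0)² = 2/77, sgn -1
Racah Σ t=0..1: t=0:+1/144 t=1:−1/288 = 1/288
⇒ 3j(3 4 3; 2 -3 1)² = 1/99, sgn +1
4πI² = N·(3j₀)²·(3jₘ)² = 14/121
I = -1·√(0.115702/4π) = -0.09595473

-0.095955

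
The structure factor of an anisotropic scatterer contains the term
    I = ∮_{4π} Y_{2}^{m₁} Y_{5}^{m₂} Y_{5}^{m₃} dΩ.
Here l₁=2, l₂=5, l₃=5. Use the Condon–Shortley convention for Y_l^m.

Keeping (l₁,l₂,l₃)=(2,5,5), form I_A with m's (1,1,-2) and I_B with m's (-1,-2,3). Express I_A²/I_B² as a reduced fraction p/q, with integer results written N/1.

Same 2,5,5: normalisation and zero-m 3j drop out of the ratio.
A: Δ: 2! 2! 8! / 13! → 1/38610; sum: t=0:+1/2880 t=1:−1/1440 = -1/2880; 3j²(2 5 5; 1 1 -2) = Δ·Π!·Σ² = 7/715  (sign +1)
B: Δ: 2! 2! 8! / 13! → 1/38610; sum: t=1:−1/2880 t=2:+1/10080 = -1/4032; 3j²(2 5 5; -1 -2 3) = Δ·Π!·Σ² = 10/429  (sign -1)
I_A²/I_B² = (7/715)/(10/429) = 21/50

21/50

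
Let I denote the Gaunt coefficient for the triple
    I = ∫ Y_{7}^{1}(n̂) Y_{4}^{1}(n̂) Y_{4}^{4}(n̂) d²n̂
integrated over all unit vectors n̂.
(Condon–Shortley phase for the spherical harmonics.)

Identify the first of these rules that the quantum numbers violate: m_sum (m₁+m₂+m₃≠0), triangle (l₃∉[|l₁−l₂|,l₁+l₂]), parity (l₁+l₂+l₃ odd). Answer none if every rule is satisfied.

m_sum

m₁+m₂+m₃ = 1 + 1 + 4 = 6  ✗
triangle: |7−4|=3 ≤ l₃=4 ≤ 7+4=11
parity: l₁+l₂+l₃ = 15 is odd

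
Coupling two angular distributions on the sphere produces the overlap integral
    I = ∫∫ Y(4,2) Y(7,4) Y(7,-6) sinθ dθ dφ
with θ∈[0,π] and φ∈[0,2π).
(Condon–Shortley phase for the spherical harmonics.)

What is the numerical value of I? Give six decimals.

Checks pass: Σm=0; 18 even; l₃=7∈[3,11].
(2·4+1)(2·7+1)(2·7+1) = 2025
Δ: 4! 4! 10! / 19! → 1/58198140
sum: t=0:+1/17418240 t=1:−1/622080 t=2:+1/230400 t=3:−1/622080 t=4:+1/17418240 = 1/806400
3j²(4 7 7; 0 0 0) = Δ·Π!·Σ² = 2268/230945  (sign -1)
sum: t=1:−1/130636800 t=2:+1/34836480 = 11/522547200
3j²(4 7 7; 2 4 -6) = Δ·Π!·Σ² = 1331/81396  (sign -1)
combine: 4πI² = 2025·2268/230945·1331/81396 = 441045/1356277
take √, sign +1: I = 0.16086528

0.160865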